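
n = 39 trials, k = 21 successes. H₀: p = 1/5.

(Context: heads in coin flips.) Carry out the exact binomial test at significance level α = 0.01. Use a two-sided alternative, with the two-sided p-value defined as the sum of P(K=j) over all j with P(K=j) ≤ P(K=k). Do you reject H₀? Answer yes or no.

Exact binomial: n=39, k=21, p₀=1/5=0.2000
P(X=j) = C(n,j)·p₀^j·(1−p₀)^(n−j); p = Σ P(X=j) over j with P(X=j) ≤ P(X=21)
p-value (two-sided) = 0.00000
At α=0.01: p < α → reject H₀

reject H₀: yes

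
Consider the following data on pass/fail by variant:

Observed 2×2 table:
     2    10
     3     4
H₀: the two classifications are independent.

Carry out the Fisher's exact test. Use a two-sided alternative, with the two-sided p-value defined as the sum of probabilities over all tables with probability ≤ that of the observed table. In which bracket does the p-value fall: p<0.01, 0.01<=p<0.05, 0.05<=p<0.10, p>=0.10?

p-value bracket: p>=0.10

Margins: r₁=12, r₂=7, c₁=5, c₂=14, n=19
p_obs = C(12,2)·C(7,3)/C(19,5); sum pmf over tables with pmf ≤ p_obs
p-value (two-sided) = 0.30470
→ bracket: p>=0.10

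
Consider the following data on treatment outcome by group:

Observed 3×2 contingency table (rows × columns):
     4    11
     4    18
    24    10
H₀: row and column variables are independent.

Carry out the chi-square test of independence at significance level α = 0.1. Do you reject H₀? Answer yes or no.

reject H₀: yes

Row totals [15, 22, 34], col totals [32, 39], n=71
χ² = (4−6.76)²/6.76 + (11−8.24)²/8.24 + (4−9.92)²/9.92 + (18−12.08)²/12.08 + (24−15.32)²/15.32 + (10−18.68)²/18.68 = 17.4196
df = 2
p-value (upper-tail) = 0.00016
At α=0.1: p < α → reject H₀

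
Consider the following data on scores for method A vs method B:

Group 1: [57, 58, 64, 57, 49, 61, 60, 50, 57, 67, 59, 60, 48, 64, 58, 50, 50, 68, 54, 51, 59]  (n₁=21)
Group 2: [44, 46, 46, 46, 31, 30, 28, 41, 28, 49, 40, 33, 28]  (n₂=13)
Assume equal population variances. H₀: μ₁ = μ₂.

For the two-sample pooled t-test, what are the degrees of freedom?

degrees of freedom = 32

df = n₁ + n₂ − 2 = 21 + 13 − 2 = 32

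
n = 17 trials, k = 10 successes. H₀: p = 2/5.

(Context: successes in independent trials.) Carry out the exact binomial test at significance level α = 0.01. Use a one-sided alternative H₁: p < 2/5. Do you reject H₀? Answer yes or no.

reject H₀: no

Exact binomial: n=17, k=10, p₀=2/5=0.4000
P(X≤10) from Σ C(n,i)·p₀^i·(1−p₀)^(n−i)
p-value (one-sided, H₁ less) = 0.96519
At α=0.01: p ≥ α → fail to reject H₀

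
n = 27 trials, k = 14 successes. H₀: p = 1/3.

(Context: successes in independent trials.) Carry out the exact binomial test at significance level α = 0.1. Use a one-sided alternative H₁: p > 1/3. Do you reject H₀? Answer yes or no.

reject H₀: yes

Exact binomial: n=27, k=14, p₀=1/3=0.3333
P(X≥14) from Σ C(n,i)·p₀^i·(1−p₀)^(n−i)
p-value (one-sided, H₁ greater) = 0.03593
At α=0.1: p < α → reject H₀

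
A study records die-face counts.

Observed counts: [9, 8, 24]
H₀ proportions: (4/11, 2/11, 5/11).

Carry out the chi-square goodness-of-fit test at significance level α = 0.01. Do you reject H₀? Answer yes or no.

reject H₀: no

n = 41; E_i = n·p_i = [14.91, 7.45, 18.64]
χ² = (9−14.91)²/14.91 + (8−7.45)²/7.45 + (24−18.64)²/18.64 = 3.9256
df = 2
p-value (upper-tail) = 0.14046
At α=0.01: p ≥ α → fail to reject H₀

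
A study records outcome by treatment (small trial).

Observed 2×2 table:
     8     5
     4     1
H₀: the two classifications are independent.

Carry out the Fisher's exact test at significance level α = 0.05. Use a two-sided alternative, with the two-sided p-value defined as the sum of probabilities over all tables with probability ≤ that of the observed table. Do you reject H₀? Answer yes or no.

reject H₀: no

Margins: r₁=13, r₂=5, c₁=12, c₂=6, n=18
p_obs = C(13,8)·C(5,4)/C(18,12); sum pmf over tables with pmf ≤ p_obs
p-value (two-sided) = 0.61485
At α=0.05: p ≥ α → fail to reject H₀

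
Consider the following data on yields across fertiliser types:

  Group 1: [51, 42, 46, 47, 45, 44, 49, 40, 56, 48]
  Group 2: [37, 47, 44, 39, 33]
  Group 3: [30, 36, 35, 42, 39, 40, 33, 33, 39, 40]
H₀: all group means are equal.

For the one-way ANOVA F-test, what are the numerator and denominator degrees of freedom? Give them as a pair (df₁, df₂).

k = 3 groups, N = 25 total
df = (k−1, N−k) = (3−1, 25−3) = (2, 22)

degrees of freedom = [2, 22]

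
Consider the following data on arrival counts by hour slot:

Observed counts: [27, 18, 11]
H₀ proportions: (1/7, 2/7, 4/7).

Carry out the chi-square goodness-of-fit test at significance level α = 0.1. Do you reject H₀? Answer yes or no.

n = 56; E_i = n·p_i = [8.00, 16.00, 32.00]
χ² = (27−8.00)²/8.00 + (18−16.00)²/16.00 + (11−32.00)²/32.00 = 59.1562
df = 2
p-value (upper-tail) = 0.00000
At α=0.1: p < α → reject H₀

reject H₀: yes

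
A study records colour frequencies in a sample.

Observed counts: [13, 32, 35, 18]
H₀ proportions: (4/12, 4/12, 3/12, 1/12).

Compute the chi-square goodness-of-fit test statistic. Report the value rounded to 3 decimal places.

n = 98; E_i = n·p_i = [32.67, 32.67, 24.50, 8.17]
χ² = (13−32.67)²/32.67 + (32−32.67)²/32.67 + (35−24.50)²/24.50 + (18−8.17)²/8.17 = 28.1939
df = 3

test statistic = 28.194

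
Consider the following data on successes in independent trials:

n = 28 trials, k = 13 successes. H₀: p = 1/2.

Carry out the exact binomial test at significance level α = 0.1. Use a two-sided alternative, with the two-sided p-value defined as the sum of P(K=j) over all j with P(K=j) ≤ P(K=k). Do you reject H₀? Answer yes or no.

reject H₀: no

Exact binomial: n=28, k=13, p₀=1/2=0.5000
P(X=j) = C(n,j)·p₀^j·(1−p₀)^(n−j); p = Σ P(X=j) over j with P(X=j) ≤ P(X=13)
p-value (two-sided) = 0.85055
At α=0.1: p ≥ α → fail to reject H₀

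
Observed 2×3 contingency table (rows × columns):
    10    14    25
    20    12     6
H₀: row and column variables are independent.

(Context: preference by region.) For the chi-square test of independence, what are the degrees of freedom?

df = (r−1)(c−1) = (2−1)·(3−1) = 2

degrees of freedom = 2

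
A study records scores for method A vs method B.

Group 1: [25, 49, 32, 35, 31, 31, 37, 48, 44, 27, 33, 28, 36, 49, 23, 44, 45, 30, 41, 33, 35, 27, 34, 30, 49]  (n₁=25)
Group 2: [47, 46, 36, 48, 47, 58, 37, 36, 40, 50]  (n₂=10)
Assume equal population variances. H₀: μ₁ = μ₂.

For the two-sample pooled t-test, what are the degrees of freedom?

degrees of freedom = 33

df = n₁ + n₂ − 2 = 25 + 10 − 2 = 33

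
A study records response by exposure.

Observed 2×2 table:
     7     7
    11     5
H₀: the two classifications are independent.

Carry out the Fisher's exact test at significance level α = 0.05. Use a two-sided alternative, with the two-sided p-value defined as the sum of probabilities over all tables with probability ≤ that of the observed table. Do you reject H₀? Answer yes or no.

reject H₀: no

Margins: r₁=14, r₂=16, c₁=18, c₂=12, n=30
p_obs = C(14,7)·C(16,11)/C(30,18); sum pmf over tables with pmf ≤ p_obs
p-value (two-sided) = 0.45717
At α=0.05: p ≥ α → fail to reject H₀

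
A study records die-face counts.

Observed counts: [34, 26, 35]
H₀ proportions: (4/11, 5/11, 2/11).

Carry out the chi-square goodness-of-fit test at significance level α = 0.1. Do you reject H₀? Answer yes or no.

n = 95; E_i = n·p_i = [34.55, 43.18, 17.27]
χ² = (34−34.55)²/34.55 + (26−43.18)²/43.18 + (35−17.27)²/17.27 = 25.0389
df = 2
p-value (upper-tail) = 0.00000
At α=0.1: p < α → reject H₀

reject H₀: yes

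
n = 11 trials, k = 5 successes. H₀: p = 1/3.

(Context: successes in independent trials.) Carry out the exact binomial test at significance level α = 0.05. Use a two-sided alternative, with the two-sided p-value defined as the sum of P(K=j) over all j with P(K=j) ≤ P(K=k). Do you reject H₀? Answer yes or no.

reject H₀: no

Exact binomial: n=11, k=5, p₀=1/3=0.3333
P(X=j) = C(n,j)·p₀^j·(1−p₀)^(n−j); p = Σ P(X=j) over j with P(X=j) ≤ P(X=5)
p-value (two-sided) = 0.52311
At α=0.05: p ≥ α → fail to reject H₀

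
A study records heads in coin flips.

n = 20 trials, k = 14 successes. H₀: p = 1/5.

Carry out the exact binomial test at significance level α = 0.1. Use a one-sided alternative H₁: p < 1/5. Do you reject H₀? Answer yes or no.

Exact binomial: n=20, k=14, p₀=1/5=0.2000
P(X≤14) from Σ C(n,i)·p₀^i·(1−p₀)^(n−i)
p-value (one-sided, H₁ less) = 1.00000
At α=0.1: p ≥ α → fail to reject H₀

reject H₀: no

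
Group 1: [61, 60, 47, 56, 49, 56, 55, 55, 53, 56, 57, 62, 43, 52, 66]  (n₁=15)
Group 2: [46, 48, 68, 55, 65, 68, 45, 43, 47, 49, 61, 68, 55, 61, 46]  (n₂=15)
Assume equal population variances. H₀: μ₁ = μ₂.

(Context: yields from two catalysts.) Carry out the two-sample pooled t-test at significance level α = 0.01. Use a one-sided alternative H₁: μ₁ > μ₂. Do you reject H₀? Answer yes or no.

reject H₀: no

x̄₁=55.200, s₁=5.943, n₁=15
x̄₂=55.000, s₂=9.388, n₂=15
s_p² = [14·5.943² + 14·9.388²]/28 = 61.7286
SE = √(s_p²·(1/15+1/15)) = 2.8689
t = (55.200−55.000)/2.8689 = 0.0697
df = 28
p-value (one-sided, H₁ greater) = 0.47246
At α=0.01: p ≥ α → fail to reject H₀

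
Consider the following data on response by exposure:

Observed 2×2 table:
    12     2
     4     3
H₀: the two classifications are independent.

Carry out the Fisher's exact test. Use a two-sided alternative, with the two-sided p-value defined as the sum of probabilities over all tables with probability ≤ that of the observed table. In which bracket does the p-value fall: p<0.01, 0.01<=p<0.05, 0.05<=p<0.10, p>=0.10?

p-value bracket: p>=0.10

Margins: r₁=14, r₂=7, c₁=16, c₂=5, n=21
p_obs = C(14,12)·C(7,4)/C(21,16); sum pmf over tables with pmf ≤ p_obs
p-value (two-sided) = 0.28001
→ bracket: p>=0.10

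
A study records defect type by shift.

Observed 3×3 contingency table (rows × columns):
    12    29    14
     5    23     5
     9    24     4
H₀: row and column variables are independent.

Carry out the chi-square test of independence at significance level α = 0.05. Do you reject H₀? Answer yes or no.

reject H₀: no

Row totals [55, 33, 37], col totals [26, 76, 23], n=125
χ² = (12−11.44)²/11.44 + (29−33.44)²/33.44 + (14−10.12)²/10.12 + (5−6.86)²/6.86 + (23−20.06)²/20.06 + (5−6.07)²/6.07 + (9−7.70)²/7.70 + (24−22.50)²/22.50 + (4−6.81)²/6.81 = 4.7093
df = 4
p-value (upper-tail) = 0.31845
At α=0.05: p ≥ α → fail to reject H₀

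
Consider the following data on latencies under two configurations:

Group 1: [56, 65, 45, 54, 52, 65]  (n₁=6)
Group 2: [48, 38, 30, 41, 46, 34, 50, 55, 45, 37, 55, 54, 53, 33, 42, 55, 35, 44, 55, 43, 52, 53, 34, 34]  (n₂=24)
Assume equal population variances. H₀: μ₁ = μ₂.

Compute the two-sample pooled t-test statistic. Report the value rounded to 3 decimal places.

test statistic = 3.075

x̄₁=56.167, s₁=7.782, n₁=6
x̄₂=44.417, s₂=8.495, n₂=24
s_p² = [5·7.782² + 23·8.495²]/28 = 70.0952
SE = √(s_p²·(1/6+1/24)) = 3.8214
t = (56.167−44.417)/3.8214 = 3.0748
df = 28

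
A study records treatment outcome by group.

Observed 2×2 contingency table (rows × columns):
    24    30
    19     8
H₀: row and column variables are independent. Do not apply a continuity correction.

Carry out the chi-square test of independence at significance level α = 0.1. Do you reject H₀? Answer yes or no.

reject H₀: yes

Row totals [54, 27], col totals [43, 38], n=81
χ² = (24−28.67)²/28.67 + (30−25.33)²/25.33 + (19−14.33)²/14.33 + (8−12.67)²/12.67 = 4.8580
df = 1
p-value (upper-tail) = 0.02752
At α=0.1: p < α → reject H₀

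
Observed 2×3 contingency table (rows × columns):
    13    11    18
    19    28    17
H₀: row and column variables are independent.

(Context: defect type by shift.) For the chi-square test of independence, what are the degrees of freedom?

degrees of freedom = 2

df = (r−1)(c−1) = (2−1)·(3−1) = 2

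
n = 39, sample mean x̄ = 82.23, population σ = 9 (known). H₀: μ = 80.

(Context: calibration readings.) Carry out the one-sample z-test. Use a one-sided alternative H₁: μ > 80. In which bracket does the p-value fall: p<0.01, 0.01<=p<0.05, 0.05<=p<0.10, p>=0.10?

SE = σ/√n = 9/√39 = 1.4412
z = (x̄−μ₀)/SE = (82.23−80)/1.4412 = 1.5474
p-value (one-sided, H₁ greater) = 0.06089
→ bracket: 0.05<=p<0.10

p-value bracket: 0.05<=p<0.10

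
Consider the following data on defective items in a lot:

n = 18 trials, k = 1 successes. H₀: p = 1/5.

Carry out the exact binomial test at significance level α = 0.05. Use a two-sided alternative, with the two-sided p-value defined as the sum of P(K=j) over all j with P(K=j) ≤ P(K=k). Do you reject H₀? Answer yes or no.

reject H₀: no

Exact binomial: n=18, k=1, p₀=1/5=0.2000
P(X=j) = C(n,j)·p₀^j·(1−p₀)^(n−j); p = Σ P(X=j) over j with P(X=j) ≤ P(X=1)
p-value (two-sided) = 0.15035
At α=0.05: p ≥ α → fail to reject H₀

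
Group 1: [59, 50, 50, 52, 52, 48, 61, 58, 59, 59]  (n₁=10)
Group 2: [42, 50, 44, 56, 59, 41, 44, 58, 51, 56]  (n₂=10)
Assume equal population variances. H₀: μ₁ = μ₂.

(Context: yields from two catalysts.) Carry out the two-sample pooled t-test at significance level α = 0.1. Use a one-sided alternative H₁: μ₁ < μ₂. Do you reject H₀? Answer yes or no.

x̄₁=54.800, s₁=4.826, n₁=10
x̄₂=50.100, s₂=6.951, n₂=10
s_p² = [9·4.826² + 9·6.951²]/18 = 35.8056
SE = √(s_p²·(1/10+1/10)) = 2.6760
t = (54.800−50.100)/2.6760 = 1.7563
df = 18
p-value (one-sided, H₁ less) = 0.95198
At α=0.1: p ≥ α → fail to reject H₀

reject H₀: no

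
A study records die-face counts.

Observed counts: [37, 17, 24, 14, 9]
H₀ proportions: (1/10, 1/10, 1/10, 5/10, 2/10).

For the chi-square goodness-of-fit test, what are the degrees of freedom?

df = k − 1 = 5 − 1 = 4

degrees of freedom = 4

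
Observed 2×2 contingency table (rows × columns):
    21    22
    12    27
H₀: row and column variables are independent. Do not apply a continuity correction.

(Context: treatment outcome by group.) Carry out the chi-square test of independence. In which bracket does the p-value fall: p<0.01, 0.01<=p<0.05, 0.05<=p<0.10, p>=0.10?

p-value bracket: 0.05<=p<0.10

Row totals [43, 39], col totals [33, 49], n=82
χ² = (21−17.30)²/17.30 + (22−25.70)²/25.70 + (12−15.70)²/15.70 + (27−23.30)²/23.30 = 2.7762
df = 1
p-value (upper-tail) = 0.09567
→ bracket: 0.05<=p<0.10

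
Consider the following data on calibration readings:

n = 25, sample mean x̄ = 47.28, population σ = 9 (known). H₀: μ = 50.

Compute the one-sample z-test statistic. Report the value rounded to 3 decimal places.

test statistic = -1.511

SE = σ/√n = 9/√25 = 1.8000
z = (x̄−μ₀)/SE = (47.28−50)/1.8000 = -1.5111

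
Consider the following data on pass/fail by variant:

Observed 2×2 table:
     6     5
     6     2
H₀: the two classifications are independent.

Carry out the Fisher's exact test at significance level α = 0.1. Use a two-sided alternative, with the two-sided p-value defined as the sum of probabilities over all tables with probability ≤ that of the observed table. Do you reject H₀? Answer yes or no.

Margins: r₁=11, r₂=8, c₁=12, c₂=7, n=19
p_obs = C(11,6)·C(8,6)/C(19,12); sum pmf over tables with pmf ≤ p_obs
p-value (two-sided) = 0.63325
At α=0.1: p ≥ α → fail to reject H₀

reject H₀: no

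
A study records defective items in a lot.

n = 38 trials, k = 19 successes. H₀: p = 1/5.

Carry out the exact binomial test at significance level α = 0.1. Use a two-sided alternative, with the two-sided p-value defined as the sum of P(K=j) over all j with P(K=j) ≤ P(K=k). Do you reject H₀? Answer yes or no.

Exact binomial: n=38, k=19, p₀=1/5=0.2000
P(X=j) = C(n,j)·p₀^j·(1−p₀)^(n−j); p = Σ P(X=j) over j with P(X=j) ≤ P(X=19)
p-value (two-sided) = 0.00003
At α=0.1: p < α → reject H₀

reject H₀: yes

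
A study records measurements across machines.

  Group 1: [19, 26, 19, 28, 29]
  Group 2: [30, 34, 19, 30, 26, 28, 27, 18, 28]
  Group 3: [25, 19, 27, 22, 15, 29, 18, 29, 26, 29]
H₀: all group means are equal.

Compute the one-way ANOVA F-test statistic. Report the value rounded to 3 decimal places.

Group means [24.20, 26.67, 23.90], grand mean 25.000
SSB = Σnᵢ(x̄ᵢ−x̄)² = 40.300; SSW = ΣΣ(x−x̄ᵢ)² = 543.700
MSB = 40.300/2 = 20.1500; MSW = 543.700/21 = 25.8905
F = MSB/MSW = 0.7783
df = (2, 21)

test statistic = 0.778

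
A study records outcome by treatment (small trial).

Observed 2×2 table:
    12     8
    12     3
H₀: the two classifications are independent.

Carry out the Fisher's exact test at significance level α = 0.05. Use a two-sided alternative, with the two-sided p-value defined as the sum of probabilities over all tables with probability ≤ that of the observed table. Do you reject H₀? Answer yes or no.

Margins: r₁=20, r₂=15, c₁=24, c₂=11, n=35
p_obs = C(20,12)·C(15,12)/C(35,24); sum pmf over tables with pmf ≤ p_obs
p-value (two-sided) = 0.28142
At α=0.05: p ≥ α → fail to reject H₀

reject H₀: no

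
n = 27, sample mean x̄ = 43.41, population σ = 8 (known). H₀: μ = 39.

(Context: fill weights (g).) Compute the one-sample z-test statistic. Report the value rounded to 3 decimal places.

SE = σ/√n = 8/√27 = 1.5396
z = (x̄−μ₀)/SE = (43.41−39)/1.5396 = 2.8644

test statistic = 2.864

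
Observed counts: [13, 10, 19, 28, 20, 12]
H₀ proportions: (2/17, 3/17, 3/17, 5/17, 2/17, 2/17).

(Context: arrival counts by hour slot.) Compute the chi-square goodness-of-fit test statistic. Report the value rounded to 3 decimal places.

test statistic = 9.161

n = 102; E_i = n·p_i = [12.00, 18.00, 18.00, 30.00, 12.00, 12.00]
χ² = (13−12.00)²/12.00 + (10−18.00)²/18.00 + (19−18.00)²/18.00 + (28−30.00)²/30.00 + (20−12.00)²/12.00 + (12−12.00)²/12.00 = 9.1611
df = 5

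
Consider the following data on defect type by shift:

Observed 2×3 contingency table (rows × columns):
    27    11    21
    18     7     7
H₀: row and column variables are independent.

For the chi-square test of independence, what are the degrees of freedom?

df = (r−1)(c−1) = (2−1)·(3−1) = 2

degrees of freedom = 2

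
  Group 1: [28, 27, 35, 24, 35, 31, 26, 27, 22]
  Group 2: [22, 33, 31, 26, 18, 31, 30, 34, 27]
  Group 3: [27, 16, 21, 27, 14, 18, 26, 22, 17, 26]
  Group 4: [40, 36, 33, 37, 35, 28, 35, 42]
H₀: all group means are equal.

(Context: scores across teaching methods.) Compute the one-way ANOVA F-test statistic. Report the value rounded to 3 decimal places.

Group means [28.33, 28.00, 21.40, 35.75], grand mean 27.972
SSB = Σnᵢ(x̄ᵢ−x̄)² = 917.072; SSW = ΣΣ(x−x̄ᵢ)² = 735.900
MSB = 917.072/3 = 305.6907; MSW = 735.900/32 = 22.9969
F = MSB/MSW = 13.2927
df = (3, 32)

test statistic = 13.293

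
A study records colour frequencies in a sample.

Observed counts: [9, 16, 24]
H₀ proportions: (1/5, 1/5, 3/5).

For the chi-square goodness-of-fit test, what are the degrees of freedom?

df = k − 1 = 3 − 1 = 2

degrees of freedom = 2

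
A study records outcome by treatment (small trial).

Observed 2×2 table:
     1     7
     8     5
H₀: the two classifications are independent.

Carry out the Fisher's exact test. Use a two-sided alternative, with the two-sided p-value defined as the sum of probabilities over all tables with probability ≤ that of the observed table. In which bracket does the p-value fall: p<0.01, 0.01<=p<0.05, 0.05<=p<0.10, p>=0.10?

Margins: r₁=8, r₂=13, c₁=9, c₂=12, n=21
p_obs = C(8,1)·C(13,8)/C(21,9); sum pmf over tables with pmf ≤ p_obs
p-value (two-sided) = 0.06687
→ bracket: 0.05<=p<0.10

p-value bracket: 0.05<=p<0.10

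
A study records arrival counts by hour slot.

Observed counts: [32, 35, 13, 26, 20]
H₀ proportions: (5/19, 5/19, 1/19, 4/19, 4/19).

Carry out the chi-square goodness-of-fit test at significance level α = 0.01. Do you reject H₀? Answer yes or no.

reject H₀: no

n = 126; E_i = n·p_i = [33.16, 33.16, 6.63, 26.53, 26.53]
χ² = (32−33.16)²/33.16 + (35−33.16)²/33.16 + (13−6.63)²/6.63 + (26−26.53)²/26.53 + (20−26.53)²/26.53 = 7.8746
df = 4
p-value (upper-tail) = 0.09628
At α=0.01: p ≥ α → fail to reject H₀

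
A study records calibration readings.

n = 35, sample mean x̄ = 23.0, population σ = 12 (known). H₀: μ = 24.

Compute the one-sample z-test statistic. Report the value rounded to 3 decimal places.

test statistic = -0.493

SE = σ/√n = 12/√35 = 2.0284
z = (x̄−μ₀)/SE = (23.0−24)/2.0284 = -0.4930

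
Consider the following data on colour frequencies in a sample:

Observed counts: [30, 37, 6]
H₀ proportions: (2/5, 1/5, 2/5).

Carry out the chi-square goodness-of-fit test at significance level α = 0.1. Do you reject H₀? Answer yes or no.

n = 73; E_i = n·p_i = [29.20, 14.60, 29.20]
χ² = (30−29.20)²/29.20 + (37−14.60)²/14.60 + (6−29.20)²/29.20 = 52.8219
df = 2
p-value (upper-tail) = 0.00000
At α=0.1: p < α → reject H₀

reject H₀: yes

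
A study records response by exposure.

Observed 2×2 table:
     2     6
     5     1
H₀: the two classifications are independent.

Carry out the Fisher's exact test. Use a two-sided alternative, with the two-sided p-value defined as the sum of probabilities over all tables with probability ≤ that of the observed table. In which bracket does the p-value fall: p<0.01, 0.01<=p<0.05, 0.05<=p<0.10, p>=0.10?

p-value bracket: p>=0.10

Margins: r₁=8, r₂=6, c₁=7, c₂=7, n=14
p_obs = C(8,2)·C(6,5)/C(14,7); sum pmf over tables with pmf ≤ p_obs
p-value (two-sided) = 0.10256
→ bracket: p>=0.10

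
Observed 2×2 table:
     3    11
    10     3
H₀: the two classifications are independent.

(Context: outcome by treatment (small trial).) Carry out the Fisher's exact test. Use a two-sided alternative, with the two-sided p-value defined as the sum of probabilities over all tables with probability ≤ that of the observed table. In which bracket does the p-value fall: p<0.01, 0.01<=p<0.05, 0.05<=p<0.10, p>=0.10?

p-value bracket: p<0.01

Margins: r₁=14, r₂=13, c₁=13, c₂=14, n=27
p_obs = C(14,3)·C(13,10)/C(27,13); sum pmf over tables with pmf ≤ p_obs
p-value (two-sided) = 0.00703
→ bracket: p<0.01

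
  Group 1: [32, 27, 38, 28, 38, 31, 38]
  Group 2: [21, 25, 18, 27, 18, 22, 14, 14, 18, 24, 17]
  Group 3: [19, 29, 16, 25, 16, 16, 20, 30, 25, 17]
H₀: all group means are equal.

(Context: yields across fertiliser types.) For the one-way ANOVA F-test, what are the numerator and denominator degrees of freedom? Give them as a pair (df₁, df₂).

k = 3 groups, N = 28 total
df = (k−1, N−k) = (3−1, 28−3) = (2, 25)

degrees of freedom = [2, 25]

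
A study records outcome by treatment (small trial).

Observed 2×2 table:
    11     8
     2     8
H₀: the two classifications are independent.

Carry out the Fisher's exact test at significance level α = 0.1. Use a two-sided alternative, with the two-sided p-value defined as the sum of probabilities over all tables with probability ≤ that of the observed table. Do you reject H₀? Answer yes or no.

reject H₀: no

Margins: r₁=19, r₂=10, c₁=13, c₂=16, n=29
p_obs = C(19,11)·C(10,2)/C(29,13); sum pmf over tables with pmf ≤ p_obs
p-value (two-sided) = 0.11421
At α=0.1: p ≥ α → fail to reject H₀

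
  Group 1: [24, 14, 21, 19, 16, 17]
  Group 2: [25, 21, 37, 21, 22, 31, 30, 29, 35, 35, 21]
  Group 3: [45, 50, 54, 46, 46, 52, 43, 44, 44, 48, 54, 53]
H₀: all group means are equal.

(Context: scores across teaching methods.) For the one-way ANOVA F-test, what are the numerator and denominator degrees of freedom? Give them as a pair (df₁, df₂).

degrees of freedom = [2, 26]

k = 3 groups, N = 29 total
df = (k−1, N−k) = (3−1, 29−3) = (2, 26)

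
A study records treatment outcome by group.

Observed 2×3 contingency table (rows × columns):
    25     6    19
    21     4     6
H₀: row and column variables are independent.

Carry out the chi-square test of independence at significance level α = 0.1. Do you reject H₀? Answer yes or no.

reject H₀: no

Row totals [50, 31], col totals [46, 10, 25], n=81
χ² = (25−28.40)²/28.40 + (6−6.17)²/6.17 + (19−15.43)²/15.43 + (21−17.60)²/17.60 + (4−3.83)²/3.83 + (6−9.57)²/9.57 = 3.2287
df = 2
p-value (upper-tail) = 0.19902
At α=0.1: p ≥ α → fail to reject H₀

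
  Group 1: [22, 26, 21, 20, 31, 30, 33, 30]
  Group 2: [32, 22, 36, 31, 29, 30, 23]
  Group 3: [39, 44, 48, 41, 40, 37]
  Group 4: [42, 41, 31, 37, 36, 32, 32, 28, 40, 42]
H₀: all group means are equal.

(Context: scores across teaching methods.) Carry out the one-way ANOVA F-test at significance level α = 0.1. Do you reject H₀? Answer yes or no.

reject H₀: yes

Group means [26.62, 29.00, 41.50, 36.10], grand mean 33.097
SSB = Σnᵢ(x̄ᵢ−x̄)² = 966.435; SSW = ΣΣ(x−x̄ᵢ)² = 640.275
MSB = 966.435/3 = 322.1449; MSW = 640.275/27 = 23.7139
F = MSB/MSW = 13.5847
df = (3, 27)
p-value (upper-tail) = 0.00001
At α=0.1: p < α → reject H₀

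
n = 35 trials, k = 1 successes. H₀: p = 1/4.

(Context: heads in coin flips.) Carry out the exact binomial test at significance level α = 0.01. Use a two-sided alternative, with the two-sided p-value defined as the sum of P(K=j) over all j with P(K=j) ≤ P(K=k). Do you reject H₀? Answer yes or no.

reject H₀: yes

Exact binomial: n=35, k=1, p₀=1/4=0.2500
P(X=j) = C(n,j)·p₀^j·(1−p₀)^(n−j); p = Σ P(X=j) over j with P(X=j) ≤ P(X=1)
p-value (two-sided) = 0.00074
At α=0.01: p < α → reject H₀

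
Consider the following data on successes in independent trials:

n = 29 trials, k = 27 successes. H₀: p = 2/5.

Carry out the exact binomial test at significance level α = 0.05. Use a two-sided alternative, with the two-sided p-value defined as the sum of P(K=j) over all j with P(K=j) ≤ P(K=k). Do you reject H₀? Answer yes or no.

reject H₀: yes

Exact binomial: n=29, k=27, p₀=2/5=0.4000
P(X=j) = C(n,j)·p₀^j·(1−p₀)^(n−j); p = Σ P(X=j) over j with P(X=j) ≤ P(X=27)
p-value (two-sided) = 0.00000
At α=0.05: p < α → reject H₀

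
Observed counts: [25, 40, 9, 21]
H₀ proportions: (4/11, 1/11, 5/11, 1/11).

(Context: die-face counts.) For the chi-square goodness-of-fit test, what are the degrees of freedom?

degrees of freedom = 3

df = k − 1 = 4 − 1 = 3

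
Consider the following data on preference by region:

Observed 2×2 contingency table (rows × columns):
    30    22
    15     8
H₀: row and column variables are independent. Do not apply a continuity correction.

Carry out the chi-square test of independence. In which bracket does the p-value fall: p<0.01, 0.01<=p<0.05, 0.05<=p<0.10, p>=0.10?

Row totals [52, 23], col totals [45, 30], n=75
χ² = (30−31.20)²/31.20 + (22−20.80)²/20.80 + (15−13.80)²/13.80 + (8−9.20)²/9.20 = 0.3763
df = 1
p-value (upper-tail) = 0.53961
→ bracket: p>=0.10

p-value bracket: p>=0.10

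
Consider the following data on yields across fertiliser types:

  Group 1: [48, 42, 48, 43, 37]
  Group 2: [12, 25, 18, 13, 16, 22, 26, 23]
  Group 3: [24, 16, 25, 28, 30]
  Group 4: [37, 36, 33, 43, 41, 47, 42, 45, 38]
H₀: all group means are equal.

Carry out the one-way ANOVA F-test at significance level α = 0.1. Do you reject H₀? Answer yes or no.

reject H₀: yes

Group means [43.60, 19.38, 24.60, 40.22], grand mean 31.778
SSB = Σnᵢ(x̄ᵢ−x̄)² = 2828.836; SSW = ΣΣ(x−x̄ᵢ)² = 569.831
MSB = 2828.836/3 = 942.9454; MSW = 569.831/23 = 24.7752
F = MSB/MSW = 38.0600
df = (3, 23)
p-value (upper-tail) = 0.00000
At α=0.1: p < α → reject H₀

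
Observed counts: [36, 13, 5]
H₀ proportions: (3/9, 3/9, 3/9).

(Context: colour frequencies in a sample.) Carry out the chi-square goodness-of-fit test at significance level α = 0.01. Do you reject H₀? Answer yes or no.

reject H₀: yes

n = 54; E_i = n·p_i = [18.00, 18.00, 18.00]
χ² = (36−18.00)²/18.00 + (13−18.00)²/18.00 + (5−18.00)²/18.00 = 28.7778
df = 2
p-value (upper-tail) = 0.00000
At α=0.01: p < α → reject H₀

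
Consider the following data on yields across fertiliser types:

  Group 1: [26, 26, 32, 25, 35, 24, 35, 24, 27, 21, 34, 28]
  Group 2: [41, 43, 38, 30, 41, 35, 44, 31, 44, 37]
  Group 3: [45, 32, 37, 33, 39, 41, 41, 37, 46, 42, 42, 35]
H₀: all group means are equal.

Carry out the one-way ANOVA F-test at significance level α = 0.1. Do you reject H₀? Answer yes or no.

reject H₀: yes

Group means [28.08, 38.40, 39.17], grand mean 35.029
SSB = Σnᵢ(x̄ᵢ−x̄)² = 897.987; SSW = ΣΣ(x−x̄ᵢ)² = 704.983
MSB = 897.987/2 = 448.9936; MSW = 704.983/31 = 22.7414
F = MSB/MSW = 19.7434
df = (2, 31)
p-value (upper-tail) = 0.00000
At α=0.1: p < α → reject H₀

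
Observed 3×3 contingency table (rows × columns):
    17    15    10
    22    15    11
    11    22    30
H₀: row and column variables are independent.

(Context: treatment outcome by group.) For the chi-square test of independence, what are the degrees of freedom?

degrees of freedom = 4

df = (r−1)(c−1) = (3−1)·(3−1) = 4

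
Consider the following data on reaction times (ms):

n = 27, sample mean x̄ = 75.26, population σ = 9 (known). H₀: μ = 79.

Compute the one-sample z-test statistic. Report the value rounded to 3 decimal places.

test statistic = -2.159

SE = σ/√n = 9/√27 = 1.7321
z = (x̄−μ₀)/SE = (75.26−79)/1.7321 = -2.1593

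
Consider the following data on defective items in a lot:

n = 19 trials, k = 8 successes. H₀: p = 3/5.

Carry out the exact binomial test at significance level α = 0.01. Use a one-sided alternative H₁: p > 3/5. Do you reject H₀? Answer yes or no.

Exact binomial: n=19, k=8, p₀=3/5=0.6000
P(X≥8) from Σ C(n,i)·p₀^i·(1−p₀)^(n−i)
p-value (one-sided, H₁ greater) = 0.96477
At α=0.01: p ≥ α → fail to reject H₀

reject H₀: no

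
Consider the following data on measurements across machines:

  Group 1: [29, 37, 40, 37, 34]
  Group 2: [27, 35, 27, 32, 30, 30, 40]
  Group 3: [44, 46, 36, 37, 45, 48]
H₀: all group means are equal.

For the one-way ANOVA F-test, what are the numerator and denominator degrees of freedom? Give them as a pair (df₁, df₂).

k = 3 groups, N = 18 total
df = (k−1, N−k) = (3−1, 18−3) = (2, 15)

degrees of freedom = [2, 15]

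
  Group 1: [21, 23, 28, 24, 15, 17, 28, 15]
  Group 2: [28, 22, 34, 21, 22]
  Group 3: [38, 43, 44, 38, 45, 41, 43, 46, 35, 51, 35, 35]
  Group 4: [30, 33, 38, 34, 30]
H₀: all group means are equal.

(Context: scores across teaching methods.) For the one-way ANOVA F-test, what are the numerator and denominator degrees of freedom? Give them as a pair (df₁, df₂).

degrees of freedom = [3, 26]

k = 4 groups, N = 30 total
df = (k−1, N−k) = (4−1, 30−4) = (3, 26)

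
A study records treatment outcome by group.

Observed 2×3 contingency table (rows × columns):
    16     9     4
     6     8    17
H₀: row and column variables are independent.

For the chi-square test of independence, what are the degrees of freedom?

df = (r−1)(c−1) = (2−1)·(3−1) = 2

degrees of freedom = 2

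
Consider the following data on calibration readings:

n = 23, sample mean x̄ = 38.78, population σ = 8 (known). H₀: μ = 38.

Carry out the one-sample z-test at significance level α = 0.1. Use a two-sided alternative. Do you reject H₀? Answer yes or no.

reject H₀: no

SE = σ/√n = 8/√23 = 1.6681
z = (x̄−μ₀)/SE = (38.78−38)/1.6681 = 0.4676
p-value (two-sided) = 0.64008
At α=0.1: p ≥ α → fail to reject H₀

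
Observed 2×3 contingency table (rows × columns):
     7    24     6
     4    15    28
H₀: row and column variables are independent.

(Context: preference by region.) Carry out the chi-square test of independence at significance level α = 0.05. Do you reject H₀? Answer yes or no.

Row totals [37, 47], col totals [11, 39, 34], n=84
χ² = (7−4.85)²/4.85 + (24−17.18)²/17.18 + (6−14.98)²/14.98 + (4−6.15)²/6.15 + (15−21.82)²/21.82 + (28−19.02)²/19.02 = 16.1691
df = 2
p-value (upper-tail) = 0.00031
At α=0.05: p < α → reject H₀

reject H₀: yes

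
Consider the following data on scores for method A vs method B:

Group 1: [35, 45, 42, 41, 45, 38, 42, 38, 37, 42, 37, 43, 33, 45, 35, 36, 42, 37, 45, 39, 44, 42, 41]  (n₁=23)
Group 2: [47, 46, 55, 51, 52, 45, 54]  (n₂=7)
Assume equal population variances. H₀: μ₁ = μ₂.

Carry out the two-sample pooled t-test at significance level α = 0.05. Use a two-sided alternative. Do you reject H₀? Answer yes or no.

x̄₁=40.174, s₁=3.676, n₁=23
x̄₂=50.000, s₂=4.000, n₂=7
s_p² = [22·3.676² + 6·4.000²]/28 = 14.0466
SE = √(s_p²·(1/23+1/7)) = 1.6178
t = (40.174−50.000)/1.6178 = -6.0736
df = 28
p-value (two-sided) = 0.00000
At α=0.05: p < α → reject H₀

reject H₀: yes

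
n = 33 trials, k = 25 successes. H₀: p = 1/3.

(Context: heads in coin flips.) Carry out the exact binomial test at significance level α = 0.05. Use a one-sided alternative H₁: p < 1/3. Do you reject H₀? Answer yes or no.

reject H₀: no

Exact binomial: n=33, k=25, p₀=1/3=0.3333
P(X≤25) from Σ C(n,i)·p₀^i·(1−p₀)^(n−i)
p-value (one-sided, H₁ less) = 1.00000
At α=0.05: p ≥ α → fail to reject H₀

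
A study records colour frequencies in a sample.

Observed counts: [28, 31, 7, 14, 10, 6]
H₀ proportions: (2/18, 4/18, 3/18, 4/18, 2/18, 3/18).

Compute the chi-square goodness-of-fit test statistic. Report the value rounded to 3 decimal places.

n = 96; E_i = n·p_i = [10.67, 21.33, 16.00, 21.33, 10.67, 16.00]
χ² = (28−10.67)²/10.67 + (31−21.33)²/21.33 + (7−16.00)²/16.00 + (14−21.33)²/21.33 + (10−10.67)²/10.67 + (6−16.00)²/16.00 = 46.4219
df = 5

test statistic = 46.422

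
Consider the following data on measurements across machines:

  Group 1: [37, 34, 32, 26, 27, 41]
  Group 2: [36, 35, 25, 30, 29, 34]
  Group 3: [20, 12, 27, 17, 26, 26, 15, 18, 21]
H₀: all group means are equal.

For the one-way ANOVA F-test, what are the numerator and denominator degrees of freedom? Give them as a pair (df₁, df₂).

degrees of freedom = [2, 18]

k = 3 groups, N = 21 total
df = (k−1, N−k) = (3−1, 21−3) = (2, 18)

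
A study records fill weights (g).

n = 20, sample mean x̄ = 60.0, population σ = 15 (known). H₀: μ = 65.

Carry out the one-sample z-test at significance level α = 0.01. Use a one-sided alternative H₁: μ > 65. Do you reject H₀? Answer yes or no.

reject H₀: no

SE = σ/√n = 15/√20 = 3.3541
z = (x̄−μ₀)/SE = (60.0−65)/3.3541 = -1.4907
p-value (one-sided, H₁ greater) = 0.93198
At α=0.01: p ≥ α → fail to reject H₀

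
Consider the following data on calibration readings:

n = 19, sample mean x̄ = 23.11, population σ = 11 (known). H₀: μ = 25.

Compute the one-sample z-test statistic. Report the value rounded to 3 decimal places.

test statistic = -0.749

SE = σ/√n = 11/√19 = 2.5236
z = (x̄−μ₀)/SE = (23.11−25)/2.5236 = -0.7489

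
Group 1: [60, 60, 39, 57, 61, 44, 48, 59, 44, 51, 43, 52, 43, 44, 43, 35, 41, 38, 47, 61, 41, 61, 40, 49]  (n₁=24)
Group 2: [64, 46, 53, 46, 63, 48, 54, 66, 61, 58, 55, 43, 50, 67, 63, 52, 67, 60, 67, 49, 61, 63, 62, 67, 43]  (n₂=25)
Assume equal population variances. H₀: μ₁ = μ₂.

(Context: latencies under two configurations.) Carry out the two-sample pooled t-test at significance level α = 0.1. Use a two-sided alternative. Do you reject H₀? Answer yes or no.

reject H₀: yes

x̄₁=48.375, s₁=8.484, n₁=24
x̄₂=57.120, s₂=8.131, n₂=25
s_p² = [23·8.484² + 24·8.131²]/47 = 68.9844
SE = √(s_p²·(1/24+1/25)) = 2.3735
t = (48.375−57.120)/2.3735 = -3.6844
df = 47
p-value (two-sided) = 0.00059
At α=0.1: p < α → reject H₀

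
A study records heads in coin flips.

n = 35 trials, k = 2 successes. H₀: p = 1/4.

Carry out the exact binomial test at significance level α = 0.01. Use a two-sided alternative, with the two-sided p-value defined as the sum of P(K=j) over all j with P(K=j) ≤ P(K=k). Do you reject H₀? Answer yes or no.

reject H₀: yes

Exact binomial: n=35, k=2, p₀=1/4=0.2500
P(X=j) = C(n,j)·p₀^j·(1−p₀)^(n−j); p = Σ P(X=j) over j with P(X=j) ≤ P(X=2)
p-value (two-sided) = 0.00552
At α=0.01: p < α → reject H₀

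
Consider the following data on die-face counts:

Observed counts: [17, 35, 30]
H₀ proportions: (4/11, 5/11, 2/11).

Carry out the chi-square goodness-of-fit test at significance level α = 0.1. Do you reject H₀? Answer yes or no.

n = 82; E_i = n·p_i = [29.82, 37.27, 14.91]
χ² = (17−29.82)²/29.82 + (35−37.27)²/37.27 + (30−14.91)²/14.91 = 20.9238
df = 2
p-value (upper-tail) = 0.00003
At α=0.1: p < α → reject H₀

reject H₀: yes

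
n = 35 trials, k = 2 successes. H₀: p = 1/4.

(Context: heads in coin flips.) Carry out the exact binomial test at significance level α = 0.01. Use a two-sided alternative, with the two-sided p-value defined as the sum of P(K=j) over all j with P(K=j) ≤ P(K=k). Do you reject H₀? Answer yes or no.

Exact binomial: n=35, k=2, p₀=1/4=0.2500
P(X=j) = C(n,j)·p₀^j·(1−p₀)^(n−j); p = Σ P(X=j) over j with P(X=j) ≤ P(X=2)
p-value (two-sided) = 0.00552
At α=0.01: p < α → reject H₀

reject H₀: yes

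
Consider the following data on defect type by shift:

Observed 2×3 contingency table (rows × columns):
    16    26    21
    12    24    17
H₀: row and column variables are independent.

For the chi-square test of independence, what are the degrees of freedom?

degrees of freedom = 2

df = (r−1)(c−1) = (2−1)·(3−1) = 2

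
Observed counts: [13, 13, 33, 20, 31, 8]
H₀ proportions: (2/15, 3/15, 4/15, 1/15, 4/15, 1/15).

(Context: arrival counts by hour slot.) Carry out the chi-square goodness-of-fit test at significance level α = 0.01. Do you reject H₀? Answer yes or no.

reject H₀: yes

n = 118; E_i = n·p_i = [15.73, 23.60, 31.47, 7.87, 31.47, 7.87]
χ² = (13−15.73)²/15.73 + (13−23.60)²/23.60 + (33−31.47)²/31.47 + (20−7.87)²/7.87 + (31−31.47)²/31.47 + (8−7.87)²/7.87 = 24.0339
df = 5
p-value (upper-tail) = 0.00021
At α=0.01: p < α → reject H₀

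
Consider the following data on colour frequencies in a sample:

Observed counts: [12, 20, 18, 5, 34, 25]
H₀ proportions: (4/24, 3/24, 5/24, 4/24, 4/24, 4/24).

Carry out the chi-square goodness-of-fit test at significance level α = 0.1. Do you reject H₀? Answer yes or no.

reject H₀: yes

n = 114; E_i = n·p_i = [19.00, 14.25, 23.75, 19.00, 19.00, 19.00]
χ² = (12−19.00)²/19.00 + (20−14.25)²/14.25 + (18−23.75)²/23.75 + (5−19.00)²/19.00 + (34−19.00)²/19.00 + (25−19.00)²/19.00 = 30.3439
df = 5
p-value (upper-tail) = 0.00001
At α=0.1: p < α → reject H₀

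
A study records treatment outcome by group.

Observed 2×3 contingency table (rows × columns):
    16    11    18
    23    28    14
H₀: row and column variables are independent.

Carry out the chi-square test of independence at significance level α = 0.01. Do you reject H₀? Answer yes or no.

Row totals [45, 65], col totals [39, 39, 32], n=110
χ² = (16−15.95)²/15.95 + (11−15.95)²/15.95 + (18−13.09)²/13.09 + (23−23.05)²/23.05 + (28−23.05)²/23.05 + (14−18.91)²/18.91 = 5.7194
df = 2
p-value (upper-tail) = 0.05729
At α=0.01: p ≥ α → fail to reject H₀

reject H₀: no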